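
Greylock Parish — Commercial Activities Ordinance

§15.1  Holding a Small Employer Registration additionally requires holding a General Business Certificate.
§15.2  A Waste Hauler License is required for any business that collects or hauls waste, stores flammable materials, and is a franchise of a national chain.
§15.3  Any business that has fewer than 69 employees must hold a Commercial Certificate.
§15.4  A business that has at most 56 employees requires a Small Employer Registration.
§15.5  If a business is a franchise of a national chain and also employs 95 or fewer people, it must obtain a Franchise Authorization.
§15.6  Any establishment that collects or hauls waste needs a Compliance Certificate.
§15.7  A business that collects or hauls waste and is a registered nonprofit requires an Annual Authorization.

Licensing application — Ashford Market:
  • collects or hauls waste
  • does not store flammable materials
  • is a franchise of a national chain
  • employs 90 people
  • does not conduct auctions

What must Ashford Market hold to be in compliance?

Compliance Certificate, Franchise Authorization

§15.1 Small Employer Registration is not required → no effect.
§15.2 collects or hauls waste; does not store flammable materials; is a franchise of a national chain → Waste Hauler License not required.
§15.3 employees 90 ≥ 69 → Commercial Certificate not required.
§15.4 employees 90 > 56 → Small Employer Registration not required.
§15.5 is a franchise of a national chain; employees 90 ≤ 95 → Franchise Authorization required.
§15.6 collects or hauls waste → Compliance Certificate required.
§15.7 collects or hauls waste; is a franchise of a national chain (not: is a registered nonprofit) → Annual Authorization not required.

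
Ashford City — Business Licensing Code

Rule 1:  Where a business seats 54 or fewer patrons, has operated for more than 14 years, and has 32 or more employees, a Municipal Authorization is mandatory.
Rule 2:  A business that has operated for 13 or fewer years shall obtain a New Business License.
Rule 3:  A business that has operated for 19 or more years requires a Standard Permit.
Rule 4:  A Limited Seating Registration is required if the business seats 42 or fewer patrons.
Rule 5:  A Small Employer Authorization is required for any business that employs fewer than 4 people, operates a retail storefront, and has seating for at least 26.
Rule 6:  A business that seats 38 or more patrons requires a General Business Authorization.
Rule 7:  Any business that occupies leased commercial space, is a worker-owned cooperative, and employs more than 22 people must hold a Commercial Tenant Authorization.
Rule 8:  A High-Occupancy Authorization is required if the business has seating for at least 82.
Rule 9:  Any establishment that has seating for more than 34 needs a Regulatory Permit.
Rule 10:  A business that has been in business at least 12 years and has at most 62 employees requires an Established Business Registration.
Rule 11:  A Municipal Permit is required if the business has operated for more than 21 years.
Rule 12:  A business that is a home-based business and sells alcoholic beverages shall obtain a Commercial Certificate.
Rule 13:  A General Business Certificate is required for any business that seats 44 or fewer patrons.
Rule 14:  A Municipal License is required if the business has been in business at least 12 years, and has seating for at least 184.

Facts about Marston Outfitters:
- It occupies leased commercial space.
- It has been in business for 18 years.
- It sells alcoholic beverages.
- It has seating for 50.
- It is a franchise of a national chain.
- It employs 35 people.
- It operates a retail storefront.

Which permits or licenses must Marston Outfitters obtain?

Established Business Registration, General Business Authorization, Municipal Authorization, Regulatory Permit

Rule 1: seating 50 ≤ 54; years in business 18 > 14; employees 35 ≥ 32 → Municipal Authorization required.
Rule 2: years in business 18 > 13 → New Business License not required.
Rule 3: years in business 18 < 19 → Standard Permit not required.
Rule 4: seating 50 > 42 → Limited Seating Registration not required.
Rule 5: employees 35 ≥ 4; operates a retail storefront; seating 50 ≥ 26 → Small Employer Authorization not required.
Rule 6: seating 50 ≥ 38 → General Business Authorization required.
Rule 7: occupies leased commercial space; is a franchise of a national chain (not: is a worker-owned cooperative); employees 35 > 22 → Commercial Tenant Authorization not required.
Rule 8: seating 50 < 82 → High-Occupancy Authorization not required.
Rule 9: seating 50 > 34 → Regulatory Permit required.
Rule 10: years in business 18 ≥ 12; employees 35 ≤ 62 → Established Business Registration required.
Rule 11: years in business 18 ≤ 21 → Municipal Permit not required.
Rule 12: occupies leased commercial space (not: is a home-based business); sells alcoholic beverages → Commercial Certificate not required.
Rule 13: seating 50 > 44 → General Business Certificate not required.
Rule 14: years in business 18 ≥ 12; seating 50 < 184 → Municipal License not required.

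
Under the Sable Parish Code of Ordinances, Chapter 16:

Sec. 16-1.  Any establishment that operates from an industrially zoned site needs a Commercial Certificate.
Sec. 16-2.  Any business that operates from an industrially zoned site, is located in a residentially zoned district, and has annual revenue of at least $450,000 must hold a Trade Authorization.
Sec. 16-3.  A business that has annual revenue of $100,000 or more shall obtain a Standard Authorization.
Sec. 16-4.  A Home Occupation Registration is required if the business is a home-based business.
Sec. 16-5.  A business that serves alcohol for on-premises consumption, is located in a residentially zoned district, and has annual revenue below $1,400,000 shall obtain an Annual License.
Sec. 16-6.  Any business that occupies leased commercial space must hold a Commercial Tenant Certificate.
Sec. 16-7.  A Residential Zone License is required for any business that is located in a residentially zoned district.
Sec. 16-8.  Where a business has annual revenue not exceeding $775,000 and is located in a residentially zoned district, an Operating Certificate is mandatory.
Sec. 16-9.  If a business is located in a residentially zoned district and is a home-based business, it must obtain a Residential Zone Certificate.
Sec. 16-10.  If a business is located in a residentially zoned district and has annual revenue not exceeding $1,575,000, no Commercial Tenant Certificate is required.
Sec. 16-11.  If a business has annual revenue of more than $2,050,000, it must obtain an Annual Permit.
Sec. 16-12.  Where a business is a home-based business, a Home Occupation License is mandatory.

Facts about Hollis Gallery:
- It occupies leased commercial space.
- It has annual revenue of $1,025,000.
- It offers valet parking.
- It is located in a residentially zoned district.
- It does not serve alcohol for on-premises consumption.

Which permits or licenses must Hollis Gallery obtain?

Residential Zone License, Standard Authorization

Sec. 16-1. occupies leased commercial space (not: operates from an industrially zoned site) → Commercial Certificate not required.
Sec. 16-2. occupies leased commercial space (not: operates from an industrially zoned site); is located in a residentially zoned district; revenue $1,025,000 ≥ $450,000 → Trade Authorization not required.
Sec. 16-3. revenue $1,025,000 ≥ $100,000 → Standard Authorization required.
Sec. 16-4. occupies leased commercial space (not: is a home-based business) → Home Occupation Registration not required.
Sec. 16-5. does not serve alcohol for on-premises consumption; is located in a residentially zoned district; revenue $1,025,000 < $1,400,000 → Annual License not required.
Sec. 16-6. occupies leased commercial space → Commercial Tenant Certificate required.
Sec. 16-7. is located in a residentially zoned district → Residential Zone License required.
Sec. 16-8. revenue $1,025,000 > $775,000; is located in a residentially zoned district → Operating Certificate not required.
Sec. 16-9. is located in a residentially zoned district; occupies leased commercial space (not: is a home-based business) → Residential Zone Certificate not required.
Sec. 16-10. is located in a residentially zoned district; revenue $1,025,000 ≤ $1,575,000 → exempt from Commercial Tenant Certificate.
Sec. 16-11. revenue $1,025,000 ≤ $2,050,000 → Annual Permit not required.
Sec. 16-12. occupies leased commercial space (not: is a home-based business) → Home Occupation License not required.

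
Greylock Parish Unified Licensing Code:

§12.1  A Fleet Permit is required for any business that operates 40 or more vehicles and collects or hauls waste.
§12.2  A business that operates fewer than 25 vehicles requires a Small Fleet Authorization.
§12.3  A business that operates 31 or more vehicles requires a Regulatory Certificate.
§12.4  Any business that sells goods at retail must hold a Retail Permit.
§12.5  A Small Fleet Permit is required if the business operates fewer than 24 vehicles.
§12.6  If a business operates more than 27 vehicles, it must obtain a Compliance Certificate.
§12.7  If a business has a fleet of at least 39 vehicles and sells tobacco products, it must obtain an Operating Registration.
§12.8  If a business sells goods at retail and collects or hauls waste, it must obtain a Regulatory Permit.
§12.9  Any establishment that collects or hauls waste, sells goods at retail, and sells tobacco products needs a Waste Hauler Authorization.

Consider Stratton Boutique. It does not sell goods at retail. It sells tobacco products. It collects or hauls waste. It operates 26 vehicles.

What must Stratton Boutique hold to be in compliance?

None

§12.1 vehicles 26 < 40; collects or hauls waste → Fleet Permit not required.
§12.2 vehicles 26 ≥ 25 → Small Fleet Authorization not required.
§12.3 vehicles 26 < 31 → Regulatory Certificate not required.
§12.4 does not sell goods at retail → Retail Permit not required.
§12.5 vehicles 26 ≥ 24 → Small Fleet Permit not required.
§12.6 vehicles 26 ≤ 27 → Compliance Certificate not required.
§12.7 vehicles 26 < 39; sells tobacco products → Operating Registration not required.
§12.8 does not sell goods at retail; collects or hauls waste → Regulatory Permit not required.
§12.9 collects or hauls waste; does not sell goods at retail; sells tobacco products → Waste Hauler Authorization not required.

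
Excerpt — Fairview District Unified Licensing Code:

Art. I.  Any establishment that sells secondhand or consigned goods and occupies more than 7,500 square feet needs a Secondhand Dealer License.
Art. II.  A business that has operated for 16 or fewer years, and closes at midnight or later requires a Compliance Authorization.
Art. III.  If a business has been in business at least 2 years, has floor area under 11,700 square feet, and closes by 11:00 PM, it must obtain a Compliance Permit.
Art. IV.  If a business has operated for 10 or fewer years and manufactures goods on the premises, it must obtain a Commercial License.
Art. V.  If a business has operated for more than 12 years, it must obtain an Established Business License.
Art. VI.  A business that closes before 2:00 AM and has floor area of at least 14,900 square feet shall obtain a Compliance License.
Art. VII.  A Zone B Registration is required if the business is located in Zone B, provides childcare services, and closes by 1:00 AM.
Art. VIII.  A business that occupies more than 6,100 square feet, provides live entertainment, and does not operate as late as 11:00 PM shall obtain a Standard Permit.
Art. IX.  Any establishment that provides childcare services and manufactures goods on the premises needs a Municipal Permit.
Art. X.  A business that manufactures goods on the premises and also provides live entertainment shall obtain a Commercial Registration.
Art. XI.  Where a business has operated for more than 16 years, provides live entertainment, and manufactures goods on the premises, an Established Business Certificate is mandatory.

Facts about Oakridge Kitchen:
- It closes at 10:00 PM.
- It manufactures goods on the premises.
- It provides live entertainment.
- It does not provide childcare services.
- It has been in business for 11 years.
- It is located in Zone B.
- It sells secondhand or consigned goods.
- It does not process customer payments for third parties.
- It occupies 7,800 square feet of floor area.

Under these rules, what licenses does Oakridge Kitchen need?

Art. I. sells secondhand or consigned goods; floor area 7,800 square feet > 7,500 square feet → Secondhand Dealer License required.
Art. II. years in business 11 ≤ 16; closes 10:00 PM, at/before midnight → Compliance Authorization not required.
Art. III. years in business 11 ≥ 2; floor area 7,800 square feet < 11,700 square feet; closes 10:00 PM, at/before 11:00 PM → Compliance Permit required.
Art. IV. years in business 11 > 10; manufactures goods on the premises → Commercial License not required.
Art. V. years in business 11 ≤ 12 → Established Business License not required.
Art. VI. closes 10:00 PM, at/before 2:00 AM; floor area 7,800 square feet < 14,900 square feet → Compliance License not required.
Art. VII. is located in Zone B; does not provide childcare services; closes 10:00 PM, at/before 1:00 AM → Zone B Registration not required.
Art. VIII. floor area 7,800 square feet > 6,100 square feet; provides live entertainment; closes 10:00 PM, at/before 11:00 PM → Standard Permit required.
Art. IX. does not provide childcare services; manufactures goods on the premises → Municipal Permit not required.
Art. X. manufactures goods on the premises; provides live entertainment → Commercial Registration required.
Art. XI. years in business 11 ≤ 16; provides live entertainment; manufactures goods on the premises → Established Business Certificate not required.

Commercial Registration, Compliance Permit, Secondhand Dealer License, Standard Permit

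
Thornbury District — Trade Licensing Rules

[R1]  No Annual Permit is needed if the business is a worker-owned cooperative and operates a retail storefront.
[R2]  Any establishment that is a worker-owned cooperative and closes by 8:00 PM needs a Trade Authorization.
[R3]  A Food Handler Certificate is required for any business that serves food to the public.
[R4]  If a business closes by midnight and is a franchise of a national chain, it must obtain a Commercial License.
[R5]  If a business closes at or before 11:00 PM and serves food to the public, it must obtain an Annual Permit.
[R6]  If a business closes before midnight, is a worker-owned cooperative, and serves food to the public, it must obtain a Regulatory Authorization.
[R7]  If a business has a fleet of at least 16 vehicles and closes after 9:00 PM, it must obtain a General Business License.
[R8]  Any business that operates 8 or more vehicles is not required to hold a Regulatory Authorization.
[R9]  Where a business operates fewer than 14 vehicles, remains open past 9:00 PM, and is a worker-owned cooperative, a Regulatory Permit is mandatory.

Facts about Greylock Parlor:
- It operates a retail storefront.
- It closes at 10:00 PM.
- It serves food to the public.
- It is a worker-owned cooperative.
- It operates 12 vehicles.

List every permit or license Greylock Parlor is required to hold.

[R1] is a worker-owned cooperative; operates a retail storefront → exempt from Annual Permit.
[R2] is a worker-owned cooperative; closes 10:00 PM, after 8:00 PM → Trade Authorization not required.
[R3] serves food to the public → Food Handler Certificate required.
[R4] closes 10:00 PM, at/before midnight; is a worker-owned cooperative (not: is a franchise of a national chain) → Commercial License not required.
[R5] closes 10:00 PM, at/before 11:00 PM; serves food to the public → Annual Permit required.
[R6] closes 10:00 PM, at/before midnight; is a worker-owned cooperative; serves food to the public → Regulatory Authorization required.
[R7] vehicles 12 < 16; closes 10:00 PM, after 9:00 PM → General Business License not required.
[R8] vehicles 12 ≥ 8 → exempt from Regulatory Authorization.
[R9] vehicles 12 < 14; closes 10:00 PM, after 9:00 PM; is a worker-owned cooperative → Regulatory Permit required.

Food Handler Certificate, Regulatory Permit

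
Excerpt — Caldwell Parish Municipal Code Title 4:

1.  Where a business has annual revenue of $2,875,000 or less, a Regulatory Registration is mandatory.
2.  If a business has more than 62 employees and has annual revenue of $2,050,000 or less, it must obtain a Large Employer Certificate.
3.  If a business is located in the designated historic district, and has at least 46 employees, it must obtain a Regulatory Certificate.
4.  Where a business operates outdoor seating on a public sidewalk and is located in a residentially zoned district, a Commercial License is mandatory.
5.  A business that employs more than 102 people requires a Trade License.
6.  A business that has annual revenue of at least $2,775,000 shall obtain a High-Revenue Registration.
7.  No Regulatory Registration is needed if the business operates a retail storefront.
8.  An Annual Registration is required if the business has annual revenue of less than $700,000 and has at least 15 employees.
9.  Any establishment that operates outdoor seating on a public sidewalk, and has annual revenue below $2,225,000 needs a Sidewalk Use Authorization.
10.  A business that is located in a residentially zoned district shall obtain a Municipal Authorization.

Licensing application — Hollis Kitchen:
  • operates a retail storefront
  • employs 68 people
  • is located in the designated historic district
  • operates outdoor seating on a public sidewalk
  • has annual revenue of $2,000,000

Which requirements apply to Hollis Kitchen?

1. revenue $2,000,000 ≤ $2,875,000 → Regulatory Registration required.
2. employees 68 > 62; revenue $2,000,000 ≤ $2,050,000 → Large Employer Certificate required.
3. is located in the designated historic district; employees 68 ≥ 46 → Regulatory Certificate required.
4. operates outdoor seating on a public sidewalk; is located in the designated historic district (not: is located in a residentially zoned district) → Commercial License not required.
5. employees 68 ≤ 102 → Trade License not required.
6. revenue $2,000,000 < $2,775,000 → High-Revenue Registration not required.
7. operates a retail storefront → exempt from Regulatory Registration.
8. revenue $2,000,000 ≥ $700,000; employees 68 ≥ 15 → Annual Registration not required.
9. operates outdoor seating on a public sidewalk; revenue $2,000,000 < $2,225,000 → Sidewalk Use Authorization required.
10. is located in the designated historic district (not: is located in a residentially zoned district) → Municipal Authorization not required.

Large Employer Certificate, Regulatory Certificate, Sidewalk Use Authorization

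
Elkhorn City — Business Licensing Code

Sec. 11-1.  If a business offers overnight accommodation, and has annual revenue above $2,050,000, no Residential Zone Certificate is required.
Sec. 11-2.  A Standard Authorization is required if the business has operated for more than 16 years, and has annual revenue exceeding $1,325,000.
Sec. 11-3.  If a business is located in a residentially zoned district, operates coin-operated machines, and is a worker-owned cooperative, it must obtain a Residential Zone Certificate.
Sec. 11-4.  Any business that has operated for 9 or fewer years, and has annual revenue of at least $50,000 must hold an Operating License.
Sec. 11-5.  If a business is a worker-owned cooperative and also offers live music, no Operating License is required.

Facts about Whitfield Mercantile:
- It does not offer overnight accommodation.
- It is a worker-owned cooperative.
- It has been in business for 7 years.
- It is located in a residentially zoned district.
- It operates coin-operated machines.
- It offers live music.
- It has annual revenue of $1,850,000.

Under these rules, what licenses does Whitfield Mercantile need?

Sec. 11-1. does not offer overnight accommodation; revenue $1,850,000 ≤ $2,050,000 → Residential Zone Certificate exemption does not apply.
Sec. 11-2. years in business 7 ≤ 16; revenue $1,850,000 > $1,325,000 → Standard Authorization not required.
Sec. 11-3. is located in a residentially zoned district; operates coin-operated machines; is a worker-owned cooperative → Residential Zone Certificate required.
Sec. 11-4. years in business 7 ≤ 9; revenue $1,850,000 ≥ $50,000 → Operating License required.
Sec. 11-5. is a worker-owned cooperative; offers live music → exempt from Operating License.

Residential Zone Certificate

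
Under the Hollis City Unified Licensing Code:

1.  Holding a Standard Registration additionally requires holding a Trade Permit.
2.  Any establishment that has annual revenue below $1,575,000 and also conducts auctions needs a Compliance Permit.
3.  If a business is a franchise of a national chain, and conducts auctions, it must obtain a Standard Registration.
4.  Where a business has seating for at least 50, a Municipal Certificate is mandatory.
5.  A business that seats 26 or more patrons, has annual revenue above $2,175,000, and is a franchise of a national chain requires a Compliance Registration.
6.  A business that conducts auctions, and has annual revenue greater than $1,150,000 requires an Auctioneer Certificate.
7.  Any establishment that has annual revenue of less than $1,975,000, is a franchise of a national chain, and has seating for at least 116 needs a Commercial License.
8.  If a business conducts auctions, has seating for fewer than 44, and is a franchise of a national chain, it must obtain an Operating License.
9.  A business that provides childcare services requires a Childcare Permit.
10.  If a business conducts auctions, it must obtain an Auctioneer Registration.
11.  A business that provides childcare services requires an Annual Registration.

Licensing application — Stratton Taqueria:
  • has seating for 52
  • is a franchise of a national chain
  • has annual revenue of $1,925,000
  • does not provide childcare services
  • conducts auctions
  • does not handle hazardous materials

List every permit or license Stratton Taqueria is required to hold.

Auctioneer Certificate, Auctioneer Registration, Municipal Certificate, Standard Registration, Trade Permit

1. Standard Registration is required → Trade Permit also required.
2. revenue $1,925,000 ≥ $1,575,000; conducts auctions → Compliance Permit not required.
3. is a franchise of a national chain; conducts auctions → Standard Registration required.
4. seating 52 ≥ 50 → Municipal Certificate required.
5. seating 52 ≥ 26; revenue $1,925,000 ≤ $2,175,000; is a franchise of a national chain → Compliance Registration not required.
6. conducts auctions; revenue $1,925,000 > $1,150,000 → Auctioneer Certificate required.
7. revenue $1,925,000 < $1,975,000; is a franchise of a national chain; seating 52 < 116 → Commercial License not required.
8. conducts auctions; seating 52 ≥ 44; is a franchise of a national chain → Operating License not required.
9. does not provide childcare services → Childcare Permit not required.
10. conducts auctions → Auctioneer Registration required.
11. does not provide childcare services → Annual Registration not required.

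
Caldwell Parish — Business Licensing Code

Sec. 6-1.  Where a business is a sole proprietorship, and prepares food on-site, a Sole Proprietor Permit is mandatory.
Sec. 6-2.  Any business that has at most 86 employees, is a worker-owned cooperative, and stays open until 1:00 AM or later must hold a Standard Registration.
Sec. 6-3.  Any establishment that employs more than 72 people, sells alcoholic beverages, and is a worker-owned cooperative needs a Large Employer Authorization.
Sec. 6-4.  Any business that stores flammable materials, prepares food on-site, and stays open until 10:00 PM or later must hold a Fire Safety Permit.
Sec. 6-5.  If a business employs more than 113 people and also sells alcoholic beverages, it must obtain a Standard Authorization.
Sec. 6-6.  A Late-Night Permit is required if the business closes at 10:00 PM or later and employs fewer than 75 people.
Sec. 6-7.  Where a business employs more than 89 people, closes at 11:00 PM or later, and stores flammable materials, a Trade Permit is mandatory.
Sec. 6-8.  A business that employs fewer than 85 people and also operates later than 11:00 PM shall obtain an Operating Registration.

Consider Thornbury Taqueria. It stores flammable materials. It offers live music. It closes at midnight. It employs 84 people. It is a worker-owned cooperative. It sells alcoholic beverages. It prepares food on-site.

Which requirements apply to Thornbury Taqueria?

Fire Safety Permit, Large Employer Authorization, Operating Registration

Sec. 6-1. is a worker-owned cooperative (not: is a sole proprietorship); prepares food on-site → Sole Proprietor Permit not required.
Sec. 6-2. employees 84 ≤ 86; is a worker-owned cooperative; closes midnight, at/before 1:00 AM → Standard Registration not required.
Sec. 6-3. employees 84 > 72; sells alcoholic beverages; is a worker-owned cooperative → Large Employer Authorization required.
Sec. 6-4. stores flammable materials; prepares food on-site; closes midnight, after 10:00 PM → Fire Safety Permit required.
Sec. 6-5. employees 84 ≤ 113; sells alcoholic beverages → Standard Authorization not required.
Sec. 6-6. closes midnight, after 10:00 PM; employees 84 ≥ 75 → Late-Night Permit not required.
Sec. 6-7. employees 84 ≤ 89; closes midnight, after 11:00 PM; stores flammable materials → Trade Permit not required.
Sec. 6-8. employees 84 < 85; closes midnight, after 11:00 PM → Operating Registration required.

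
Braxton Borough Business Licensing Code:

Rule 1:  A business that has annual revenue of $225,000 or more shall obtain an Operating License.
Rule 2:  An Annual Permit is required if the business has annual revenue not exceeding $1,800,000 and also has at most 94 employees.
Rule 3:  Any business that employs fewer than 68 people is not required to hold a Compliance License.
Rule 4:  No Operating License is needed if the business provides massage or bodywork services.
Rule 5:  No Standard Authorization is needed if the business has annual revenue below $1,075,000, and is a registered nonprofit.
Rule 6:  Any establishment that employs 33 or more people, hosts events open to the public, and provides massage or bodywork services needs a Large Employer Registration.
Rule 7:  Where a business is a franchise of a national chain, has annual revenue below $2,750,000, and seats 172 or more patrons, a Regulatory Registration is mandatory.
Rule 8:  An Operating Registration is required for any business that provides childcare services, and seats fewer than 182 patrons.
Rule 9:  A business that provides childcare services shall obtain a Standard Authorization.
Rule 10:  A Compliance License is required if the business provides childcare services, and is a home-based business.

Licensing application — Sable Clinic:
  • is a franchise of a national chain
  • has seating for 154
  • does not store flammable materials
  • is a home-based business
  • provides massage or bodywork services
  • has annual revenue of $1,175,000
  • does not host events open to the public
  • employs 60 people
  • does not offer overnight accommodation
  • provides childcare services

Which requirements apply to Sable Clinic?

Annual Permit, Operating Registration, Standard Authorization

Rule 1: revenue $1,175,000 ≥ $225,000 → Operating License required.
Rule 2: revenue $1,175,000 ≤ $1,800,000; employees 60 ≤ 94 → Annual Permit required.
Rule 3: employees 60 < 68 → exempt from Compliance License.
Rule 4: provides massage or bodywork services → exempt from Operating License.
Rule 5: revenue $1,175,000 ≥ $1,075,000; is a franchise of a national chain (not: is a registered nonprofit) → Standard Authorization exemption does not apply.
Rule 6: employees 60 ≥ 33; does not host events open to the public; provides massage or bodywork services → Large Employer Registration not required.
Rule 7: is a franchise of a national chain; revenue $1,175,000 < $2,750,000; seating 154 < 172 → Regulatory Registration not required.
Rule 8: provides childcare services; seating 154 < 182 → Operating Registration required.
Rule 9: provides childcare services → Standard Authorization required.
Rule 10: provides childcare services; is a home-based business → Compliance License required.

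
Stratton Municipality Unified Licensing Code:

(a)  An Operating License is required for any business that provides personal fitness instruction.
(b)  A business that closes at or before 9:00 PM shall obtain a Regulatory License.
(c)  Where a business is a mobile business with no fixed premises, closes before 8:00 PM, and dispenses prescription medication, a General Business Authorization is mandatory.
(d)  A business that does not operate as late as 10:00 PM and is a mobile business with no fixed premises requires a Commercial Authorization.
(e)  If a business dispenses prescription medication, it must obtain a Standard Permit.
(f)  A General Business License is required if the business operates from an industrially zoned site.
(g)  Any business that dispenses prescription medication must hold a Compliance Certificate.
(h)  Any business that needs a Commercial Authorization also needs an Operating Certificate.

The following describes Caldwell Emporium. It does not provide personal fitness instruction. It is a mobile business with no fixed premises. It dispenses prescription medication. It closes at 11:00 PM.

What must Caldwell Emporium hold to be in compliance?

Compliance Certificate, Standard Permit

(a) does not provide personal fitness instruction → Operating License not required.
(b) closes 11:00 PM, after 9:00 PM → Regulatory License not required.
(c) is a mobile business with no fixed premises; closes 11:00 PM, after 8:00 PM; dispenses prescription medication → General Business Authorization not required.
(d) closes 11:00 PM, after 10:00 PM; is a mobile business with no fixed premises → Commercial Authorization not required.
(e) dispenses prescription medication → Standard Permit required.
(f) is a mobile business with no fixed premises (not: operates from an industrially zoned site) → General Business License not required.
(g) dispenses prescription medication → Compliance Certificate required.
(h) Commercial Authorization is not required → no effect.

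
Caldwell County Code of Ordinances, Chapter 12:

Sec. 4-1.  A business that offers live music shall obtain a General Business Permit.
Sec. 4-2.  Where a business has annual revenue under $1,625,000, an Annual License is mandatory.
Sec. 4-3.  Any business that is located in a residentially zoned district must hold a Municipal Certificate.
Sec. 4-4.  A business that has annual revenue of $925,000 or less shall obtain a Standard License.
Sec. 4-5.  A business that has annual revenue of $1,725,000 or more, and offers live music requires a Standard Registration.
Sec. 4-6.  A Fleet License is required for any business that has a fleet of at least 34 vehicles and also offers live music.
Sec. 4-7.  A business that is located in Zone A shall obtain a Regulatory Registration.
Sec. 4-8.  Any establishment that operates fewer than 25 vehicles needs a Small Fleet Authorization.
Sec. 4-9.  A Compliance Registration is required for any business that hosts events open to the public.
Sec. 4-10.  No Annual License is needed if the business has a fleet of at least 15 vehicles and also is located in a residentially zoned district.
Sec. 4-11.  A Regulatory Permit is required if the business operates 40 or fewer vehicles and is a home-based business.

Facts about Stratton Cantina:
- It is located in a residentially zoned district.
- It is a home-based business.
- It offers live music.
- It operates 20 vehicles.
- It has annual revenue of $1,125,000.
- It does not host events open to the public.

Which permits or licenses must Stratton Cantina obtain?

General Business Permit, Municipal Certificate, Regulatory Permit, Small Fleet Authorization

Sec. 4-1. offers live music → General Business Permit required.
Sec. 4-2. revenue $1,125,000 < $1,625,000 → Annual License required.
Sec. 4-3. is located in a residentially zoned district → Municipal Certificate required.
Sec. 4-4. revenue $1,125,000 > $925,000 → Standard License not required.
Sec. 4-5. revenue $1,125,000 < $1,725,000; offers live music → Standard Registration not required.
Sec. 4-6. vehicles 20 < 34; offers live music → Fleet License not required.
Sec. 4-7. is located in a residentially zoned district (not: is located in Zone A) → Regulatory Registration not required.
Sec. 4-8. vehicles 20 < 25 → Small Fleet Authorization required.
Sec. 4-9. does not host events open to the public → Compliance Registration not required.
Sec. 4-10. vehicles 20 ≥ 15; is located in a residentially zoned district → exempt from Annual License.
Sec. 4-11. vehicles 20 ≤ 40; is a home-based business → Regulatory Permit required.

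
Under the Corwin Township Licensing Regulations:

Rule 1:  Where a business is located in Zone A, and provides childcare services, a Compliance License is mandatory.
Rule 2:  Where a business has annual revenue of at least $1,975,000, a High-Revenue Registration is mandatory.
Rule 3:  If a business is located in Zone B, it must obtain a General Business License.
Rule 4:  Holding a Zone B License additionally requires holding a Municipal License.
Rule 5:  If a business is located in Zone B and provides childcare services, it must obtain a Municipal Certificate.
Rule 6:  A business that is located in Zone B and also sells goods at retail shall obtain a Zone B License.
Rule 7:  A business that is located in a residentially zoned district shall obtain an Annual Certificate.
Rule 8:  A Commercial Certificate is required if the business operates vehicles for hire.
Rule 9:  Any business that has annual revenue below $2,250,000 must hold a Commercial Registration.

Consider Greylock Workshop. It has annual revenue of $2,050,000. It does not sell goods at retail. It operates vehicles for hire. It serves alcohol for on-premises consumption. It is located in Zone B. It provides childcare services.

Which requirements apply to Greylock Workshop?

Rule 1: is located in Zone B (not: is located in Zone A); provides childcare services → Compliance License not required.
Rule 2: revenue $2,050,000 ≥ $1,975,000 → High-Revenue Registration required.
Rule 3: is located in Zone B → General Business License required.
Rule 4: Zone B License is not required → no effect.
Rule 5: is located in Zone B; provides childcare services → Municipal Certificate required.
Rule 6: is located in Zone B; does not sell goods at retail → Zone B License not required.
Rule 7: is located in Zone B (not: is located in a residentially zoned district) → Annual Certificate not required.
Rule 8: operates vehicles for hire → Commercial Certificate required.
Rule 9: revenue $2,050,000 < $2,250,000 → Commercial Registration required.

Commercial Certificate, Commercial Registration, General Business License, High-Revenue Registration, Municipal Certificate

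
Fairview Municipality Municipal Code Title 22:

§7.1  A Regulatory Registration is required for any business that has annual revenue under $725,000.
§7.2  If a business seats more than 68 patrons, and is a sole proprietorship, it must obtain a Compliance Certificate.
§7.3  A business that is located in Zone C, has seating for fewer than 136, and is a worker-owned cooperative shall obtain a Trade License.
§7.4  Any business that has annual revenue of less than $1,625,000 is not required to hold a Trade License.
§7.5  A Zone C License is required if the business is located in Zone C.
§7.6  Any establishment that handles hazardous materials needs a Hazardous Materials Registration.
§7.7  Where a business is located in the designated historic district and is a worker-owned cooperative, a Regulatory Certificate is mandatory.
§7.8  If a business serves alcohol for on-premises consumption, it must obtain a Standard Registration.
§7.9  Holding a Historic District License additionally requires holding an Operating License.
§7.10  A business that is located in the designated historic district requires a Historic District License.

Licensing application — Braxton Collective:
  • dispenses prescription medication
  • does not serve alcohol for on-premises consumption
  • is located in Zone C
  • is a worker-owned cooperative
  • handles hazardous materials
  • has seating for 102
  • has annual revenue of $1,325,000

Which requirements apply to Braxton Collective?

Hazardous Materials Registration, Zone C License

§7.1 revenue $1,325,000 ≥ $725,000 → Regulatory Registration not required.
§7.2 seating 102 > 68; is a worker-owned cooperative (not: is a sole proprietorship) → Compliance Certificate not required.
§7.3 is located in Zone C; seating 102 < 136; is a worker-owned cooperative → Trade License required.
§7.4 revenue $1,325,000 < $1,625,000 → exempt from Trade License.
§7.5 is located in Zone C → Zone C License required.
§7.6 handles hazardous materials → Hazardous Materials Registration required.
§7.7 is located in Zone C (not: is located in the designated historic district); is a worker-owned cooperative → Regulatory Certificate not required.
§7.8 does not serve alcohol for on-premises consumption → Standard Registration not required.
§7.9 Historic District License is not required → no effect.
§7.10 is located in Zone C (not: is located in the designated historic district) → Historic District License not required.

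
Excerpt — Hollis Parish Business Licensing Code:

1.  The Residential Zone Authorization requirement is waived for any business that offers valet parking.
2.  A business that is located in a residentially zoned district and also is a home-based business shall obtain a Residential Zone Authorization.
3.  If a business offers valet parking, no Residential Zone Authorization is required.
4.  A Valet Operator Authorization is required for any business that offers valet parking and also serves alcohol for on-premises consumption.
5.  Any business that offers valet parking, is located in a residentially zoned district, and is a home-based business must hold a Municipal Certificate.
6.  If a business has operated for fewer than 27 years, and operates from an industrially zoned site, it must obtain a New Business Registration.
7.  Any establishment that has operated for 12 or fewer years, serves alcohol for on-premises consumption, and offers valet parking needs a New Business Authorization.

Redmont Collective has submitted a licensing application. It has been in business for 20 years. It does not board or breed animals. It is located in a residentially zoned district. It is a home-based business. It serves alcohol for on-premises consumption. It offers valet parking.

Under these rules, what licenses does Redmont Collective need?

Municipal Certificate, Valet Operator Authorization

1. offers valet parking → exempt from Residential Zone Authorization.
2. is located in a residentially zoned district; is a home-based business → Residential Zone Authorization required.
3. offers valet parking → exempt from Residential Zone Authorization.
4. offers valet parking; serves alcohol for on-premises consumption → Valet Operator Authorization required.
5. offers valet parking; is located in a residentially zoned district; is a home-based business → Municipal Certificate required.
6. years in business 20 < 27; is a home-based business (not: operates from an industrially zoned site) → New Business Registration not required.
7. years in business 20 > 12; serves alcohol for on-premises consumption; offers valet parking → New Business Authorization not required.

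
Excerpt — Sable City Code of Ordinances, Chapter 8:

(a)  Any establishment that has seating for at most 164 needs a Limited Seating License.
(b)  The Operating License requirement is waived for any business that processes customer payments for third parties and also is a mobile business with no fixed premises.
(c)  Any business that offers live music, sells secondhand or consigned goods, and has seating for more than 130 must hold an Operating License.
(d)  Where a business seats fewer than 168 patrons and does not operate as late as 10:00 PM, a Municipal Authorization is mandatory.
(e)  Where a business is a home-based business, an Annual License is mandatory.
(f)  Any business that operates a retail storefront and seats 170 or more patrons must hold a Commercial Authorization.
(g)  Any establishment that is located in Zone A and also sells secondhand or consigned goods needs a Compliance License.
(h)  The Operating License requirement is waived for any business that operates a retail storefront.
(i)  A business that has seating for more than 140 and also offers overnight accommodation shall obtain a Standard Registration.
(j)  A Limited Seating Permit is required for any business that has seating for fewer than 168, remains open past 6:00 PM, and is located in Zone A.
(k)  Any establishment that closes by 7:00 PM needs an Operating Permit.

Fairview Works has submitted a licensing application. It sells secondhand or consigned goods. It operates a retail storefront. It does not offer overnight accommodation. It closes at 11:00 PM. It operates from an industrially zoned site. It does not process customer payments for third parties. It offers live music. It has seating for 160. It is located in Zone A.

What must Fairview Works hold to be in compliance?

(a) seating 160 ≤ 164 → Limited Seating License required.
(b) does not process customer payments for third parties; operates from an industrially zoned site (not: is a mobile business with no fixed premises) → Operating License exemption does not apply.
(c) offers live music; sells secondhand or consigned goods; seating 160 > 130 → Operating License required.
(d) seating 160 < 168; closes 11:00 PM, after 10:00 PM → Municipal Authorization not required.
(e) operates from an industrially zoned site (not: is a home-based business) → Annual License not required.
(f) operates a retail storefront; seating 160 < 170 → Commercial Authorization not required.
(g) is located in Zone A; sells secondhand or consigned goods → Compliance License required.
(h) operates a retail storefront → exempt from Operating License.
(i) seating 160 > 140; does not offer overnight accommodation → Standard Registration not required.
(j) seating 160 < 168; closes 11:00 PM, after 6:00 PM; is located in Zone A → Limited Seating Permit required.
(k) closes 11:00 PM, after 7:00 PM → Operating Permit not required.

Compliance License, Limited Seating License, Limited Seating Permit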